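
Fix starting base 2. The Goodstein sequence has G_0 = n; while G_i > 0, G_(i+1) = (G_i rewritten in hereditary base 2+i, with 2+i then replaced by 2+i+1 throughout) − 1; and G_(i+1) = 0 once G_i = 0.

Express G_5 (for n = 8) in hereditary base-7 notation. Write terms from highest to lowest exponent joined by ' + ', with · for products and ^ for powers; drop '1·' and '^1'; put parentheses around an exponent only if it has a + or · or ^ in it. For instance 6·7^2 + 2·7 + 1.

2·7^7 + 2·7^2 + 7 + 4

base 2: 8 = 2^(2 + 1); at 3: 3^(3 + 1) = 81; next = 80
base 3: 80 = 2·3^3 + 2·3^2 + 2·3 + 2; at 4: 2·4^4 + 2·4^2 + 2·4 + 2 = 554; next = 553
base 4: 553 = 2·4^4 + 2·4^2 + 2·4 + 1; at 5: 2·5^5 + 2·5^2 + 2·5 + 1 = 6311; next = 6310
base 5: 6310 = 2·5^5 + 2·5^2 + 2·5; at 6: 2·6^6 + 2·6^2 + 2·6 = 93396; next = 93395
base 6: 93395 = 2·6^6 + 2·6^2 + 6 + 5; at 7: 2·7^7 + 2·7^2 + 7 + 5 = 1647196; next = 1647195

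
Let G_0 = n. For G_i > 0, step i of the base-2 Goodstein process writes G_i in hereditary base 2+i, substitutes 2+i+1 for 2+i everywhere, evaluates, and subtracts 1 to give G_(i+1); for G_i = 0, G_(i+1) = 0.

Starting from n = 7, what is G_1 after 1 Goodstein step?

base 2: 7 = 2^2 + 2 + 1; at 3: 3^3 + 3 + 1 = 31; next = 30
base 3: 30 = 3^3 + 3; at 4: 4^4 + 4 = 260; next = 259

30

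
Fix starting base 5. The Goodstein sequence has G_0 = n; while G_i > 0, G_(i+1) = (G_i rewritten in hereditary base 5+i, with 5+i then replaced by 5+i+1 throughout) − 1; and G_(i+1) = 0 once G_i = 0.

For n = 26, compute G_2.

26 —HB5→ 5^2 + 1 —bump→ 6^2 + 1 = 37 —(−1)→ 36
36 —HB6→ 6^2 —bump→ 7^2 = 49 —(−1)→ 48
48 —HB7→ 6·7 + 6 —bump→ 6·8 + 6 = 54 —(−1)→ 53

48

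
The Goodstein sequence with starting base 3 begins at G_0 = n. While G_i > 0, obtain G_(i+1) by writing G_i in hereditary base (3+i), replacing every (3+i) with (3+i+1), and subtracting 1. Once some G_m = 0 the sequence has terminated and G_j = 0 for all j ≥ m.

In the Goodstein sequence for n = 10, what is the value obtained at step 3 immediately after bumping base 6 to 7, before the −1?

31

base 3: 10 = 3^2 + 1; at 4: 4^2 + 1 = 17; next = 16
base 4: 16 = 4^2; at 5: 5^2 = 25; next = 24
base 5: 24 = 4·5 + 4; at 6: 4·6 + 4 = 28; next = 27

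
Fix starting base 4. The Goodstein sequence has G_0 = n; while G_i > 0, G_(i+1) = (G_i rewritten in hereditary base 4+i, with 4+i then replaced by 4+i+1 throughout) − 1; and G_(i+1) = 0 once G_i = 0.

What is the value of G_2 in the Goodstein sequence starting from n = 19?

37

step 0: 19 = 4^2 + 3; sub 5 for 4: 5^2 + 3; = 28; G_1 = 28−1 = 27
step 1: 27 = 5^2 + 2; sub 6 for 5: 6^2 + 2; = 38; G_2 = 38−1 = 37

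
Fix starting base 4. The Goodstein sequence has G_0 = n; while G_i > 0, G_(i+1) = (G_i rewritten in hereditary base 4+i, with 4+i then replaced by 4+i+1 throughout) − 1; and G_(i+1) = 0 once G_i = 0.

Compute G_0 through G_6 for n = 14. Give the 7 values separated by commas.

G_0=14  [base 4] 3·4 + 2  →[4↦5]→  3·5 + 2 = 17  −1 ⇒ G_1=16
G_1=16  [base 5] 3·5 + 1  →[5↦6]→  3·6 + 1 = 19  −1 ⇒ G_2=18
G_2=18  [base 6] 3·6  →[6↦7]→  3·7 = 21  −1 ⇒ G_3=20
G_3=20  [base 7] 2·7 + 6  →[7↦8]→  2·8 + 6 = 22  −1 ⇒ G_4=21
G_4=21  [base 8] 2·8 + 5  →[8↦9]→  2·9 + 5 = 23  −1 ⇒ G_5=22
G_5=22  [base 9] 2·9 + 4  →[9↦10]→  2·10 + 4 = 24  −1 ⇒ G_6=23

14, 16, 18, 20, 21, 22, 23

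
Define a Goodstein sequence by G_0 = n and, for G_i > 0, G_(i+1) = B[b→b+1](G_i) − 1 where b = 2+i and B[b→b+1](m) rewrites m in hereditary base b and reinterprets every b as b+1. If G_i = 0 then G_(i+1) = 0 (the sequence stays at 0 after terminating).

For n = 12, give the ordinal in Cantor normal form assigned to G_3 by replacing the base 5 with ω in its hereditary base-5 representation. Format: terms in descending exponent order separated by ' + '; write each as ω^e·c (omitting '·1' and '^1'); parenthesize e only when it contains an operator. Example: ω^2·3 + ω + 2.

ω^(ω + 1) + ω^2·2 + ω·2

step 0: 12 = 2^(2 + 1) + 2^2; sub 3 for 2: 3^(3 + 1) + 3^3; = 108; G_1 = 108−1 = 107
step 1: 107 = 3^(3 + 1) + 2·3^2 + 2·3 + 2; sub 4 for 3: 4^(4 + 1) + 2·4^2 + 2·4 + 2; = 1066; G_2 = 1066−1 = 1065
step 2: 1065 = 4^(4 + 1) + 2·4^2 + 2·4 + 1; sub 5 for 4: 5^(5 + 1) + 2·5^2 + 2·5 + 1; = 15686; G_3 = 15686−1 = 15685
step 3: 15685 = 5^(5 + 1) + 2·5^2 + 2·5; sub 6 for 5: 6^(6 + 1) + 2·6^2 + 2·6; = 280020; G_4 = 280020−1 = 280019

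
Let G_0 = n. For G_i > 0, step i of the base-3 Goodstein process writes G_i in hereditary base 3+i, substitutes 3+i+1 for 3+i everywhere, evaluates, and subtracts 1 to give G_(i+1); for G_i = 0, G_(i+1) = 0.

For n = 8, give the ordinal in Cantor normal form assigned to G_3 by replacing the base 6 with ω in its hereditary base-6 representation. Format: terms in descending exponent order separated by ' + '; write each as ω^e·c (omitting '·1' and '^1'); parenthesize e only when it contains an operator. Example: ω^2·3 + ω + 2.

G_0=8  [base 3] 2·3 + 2  →[3↦4]→  2·4 + 2 = 10  −1 ⇒ G_1=9
G_1=9  [base 4] 2·4 + 1  →[4↦5]→  2·5 + 1 = 11  −1 ⇒ G_2=10
G_2=10  [base 5] 2·5  →[5↦6]→  2·6 = 12  −1 ⇒ G_3=11
G_3=11  [base 6] 6 + 5  →[6↦7]→  7 + 5 = 12  −1 ⇒ G_4=11

ω + 5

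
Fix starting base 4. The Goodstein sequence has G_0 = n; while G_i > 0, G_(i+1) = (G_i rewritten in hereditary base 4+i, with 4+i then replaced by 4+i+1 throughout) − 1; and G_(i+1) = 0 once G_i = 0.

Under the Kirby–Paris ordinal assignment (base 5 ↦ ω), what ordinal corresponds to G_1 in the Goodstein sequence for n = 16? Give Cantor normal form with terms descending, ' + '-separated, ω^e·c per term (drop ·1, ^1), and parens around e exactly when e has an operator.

ω·4 + 4

[0] 16 ≡ 4^2 (base 4). Lift 5: 25. −1: 24.
[1] 24 ≡ 4·5 + 4 (base 5). Lift 6: 28. −1: 27.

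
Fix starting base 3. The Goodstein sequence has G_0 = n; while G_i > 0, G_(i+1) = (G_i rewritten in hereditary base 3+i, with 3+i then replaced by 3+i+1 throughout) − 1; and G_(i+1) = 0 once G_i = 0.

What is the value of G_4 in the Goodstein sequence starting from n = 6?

7

G_0 = 6. HB_3(6) = 2·3. Bump = 8. G_1 = 7.
G_1 = 7. HB_4(7) = 4 + 3. Bump = 8. G_2 = 7.
G_2 = 7. HB_5(7) = 5 + 2. Bump = 8. G_3 = 7.
G_3 = 7. HB_6(7) = 6 + 1. Bump = 8. G_4 = 7.
G_4 = 7. HB_7(7) = 7. Bump = 8. G_5 = 7.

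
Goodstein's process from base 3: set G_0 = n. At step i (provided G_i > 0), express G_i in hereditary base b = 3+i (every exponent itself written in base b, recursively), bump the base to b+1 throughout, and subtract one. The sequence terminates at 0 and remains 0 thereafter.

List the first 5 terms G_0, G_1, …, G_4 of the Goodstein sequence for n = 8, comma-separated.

[0] 8 ≡ 2·3 + 2 (base 3). Lift 4: 10. −1: 9.
[1] 9 ≡ 2·4 + 1 (base 4). Lift 5: 11. −1: 10.
[2] 10 ≡ 2·5 (base 5). Lift 6: 12. −1: 11.
[3] 11 ≡ 6 + 5 (base 6). Lift 7: 12. −1: 11.

8, 9, 10, 11, 11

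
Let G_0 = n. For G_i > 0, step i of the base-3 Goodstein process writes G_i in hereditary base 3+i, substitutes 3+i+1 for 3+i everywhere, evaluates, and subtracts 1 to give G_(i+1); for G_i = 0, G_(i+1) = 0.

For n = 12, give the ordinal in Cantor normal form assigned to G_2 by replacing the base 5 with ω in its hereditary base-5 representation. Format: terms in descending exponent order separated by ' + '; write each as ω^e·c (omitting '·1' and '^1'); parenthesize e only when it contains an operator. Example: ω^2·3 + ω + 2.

ω^2 + 2

12 —HB3→ 3^2 + 3 —bump→ 4^2 + 4 = 20 —(−1)→ 19
19 —HB4→ 4^2 + 3 —bump→ 5^2 + 3 = 28 —(−1)→ 27
27 —HB5→ 5^2 + 2 —bump→ 6^2 + 2 = 38 —(−1)→ 37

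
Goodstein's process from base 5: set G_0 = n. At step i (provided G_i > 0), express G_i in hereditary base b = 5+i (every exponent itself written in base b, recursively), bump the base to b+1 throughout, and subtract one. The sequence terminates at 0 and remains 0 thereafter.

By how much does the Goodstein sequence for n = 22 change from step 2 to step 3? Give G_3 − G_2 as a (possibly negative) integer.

3

22 —HB5→ 4·5 + 2 —bump→ 4·6 + 2 = 26 —(−1)→ 25
25 —HB6→ 4·6 + 1 —bump→ 4·7 + 1 = 29 —(−1)→ 28
28 —HB7→ 4·7 —bump→ 4·8 = 32 —(−1)→ 31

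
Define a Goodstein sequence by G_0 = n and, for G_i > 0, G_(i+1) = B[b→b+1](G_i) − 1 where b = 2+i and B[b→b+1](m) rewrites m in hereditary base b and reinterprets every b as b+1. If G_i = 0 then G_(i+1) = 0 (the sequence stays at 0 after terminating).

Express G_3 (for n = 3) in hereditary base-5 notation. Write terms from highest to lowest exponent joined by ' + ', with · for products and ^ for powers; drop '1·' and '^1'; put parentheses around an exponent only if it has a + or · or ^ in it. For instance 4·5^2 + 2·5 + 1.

2

G_0 = 3. HB_2(3) = 2 + 1. Bump = 4. G_1 = 3.
G_1 = 3. HB_3(3) = 3. Bump = 4. G_2 = 3.
G_2 = 3. HB_4(3) = 3. Bump = 3. G_3 = 2.
G_3 = 2. HB_5(2) = 2. Bump = 2. G_4 = 1.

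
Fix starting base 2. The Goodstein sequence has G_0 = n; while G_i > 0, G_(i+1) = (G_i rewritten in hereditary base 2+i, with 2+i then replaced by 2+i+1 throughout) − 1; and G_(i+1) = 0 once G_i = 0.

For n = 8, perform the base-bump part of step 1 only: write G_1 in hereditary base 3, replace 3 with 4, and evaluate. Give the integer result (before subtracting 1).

(0) 8|_2 = 2^(2 + 1) ↦ 3^(3 + 1)|_3 = 81 ⇒ 80
(1) 80|_3 = 2·3^3 + 2·3^2 + 2·3 + 2 ↦ 2·4^4 + 2·4^2 + 2·4 + 2|_4 = 554 ⇒ 553

554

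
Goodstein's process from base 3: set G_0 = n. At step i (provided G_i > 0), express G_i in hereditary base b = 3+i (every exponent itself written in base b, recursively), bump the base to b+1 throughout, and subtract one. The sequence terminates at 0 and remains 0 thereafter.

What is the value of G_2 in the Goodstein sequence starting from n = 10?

24

10 —HB3→ 3^2 + 1 —bump→ 4^2 + 1 = 17 —(−1)→ 16
16 —HB4→ 4^2 —bump→ 5^2 = 25 —(−1)→ 24
24 —HB5→ 4·5 + 4 —bump→ 4·6 + 4 = 28 —(−1)→ 27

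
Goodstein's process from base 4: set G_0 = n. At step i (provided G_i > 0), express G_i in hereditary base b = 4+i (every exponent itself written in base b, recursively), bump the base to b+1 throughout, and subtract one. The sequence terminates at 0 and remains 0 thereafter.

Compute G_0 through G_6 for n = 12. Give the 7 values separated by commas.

12, 14, 15, 16, 17, 18, 19

G_0=12  [base 4] 3·4  →[4↦5]→  3·5 = 15  −1 ⇒ G_1=14
G_1=14  [base 5] 2·5 + 4  →[5↦6]→  2·6 + 4 = 16  −1 ⇒ G_2=15
G_2=15  [base 6] 2·6 + 3  →[6↦7]→  2·7 + 3 = 17  −1 ⇒ G_3=16
G_3=16  [base 7] 2·7 + 2  →[7↦8]→  2·8 + 2 = 18  −1 ⇒ G_4=17
G_4=17  [base 8] 2·8 + 1  →[8↦9]→  2·9 + 1 = 19  −1 ⇒ G_5=18
G_5=18  [base 9] 2·9  →[9↦10]→  2·10 = 20  −1 ⇒ G_6=19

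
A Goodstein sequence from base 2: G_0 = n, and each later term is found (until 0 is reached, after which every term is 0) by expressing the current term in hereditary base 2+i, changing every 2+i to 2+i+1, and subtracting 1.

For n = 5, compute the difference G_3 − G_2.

base 2: 5 = 2^2 + 1; at 3: 3^3 + 1 = 28; next = 27
base 3: 27 = 3^3; at 4: 4^4 = 256; next = 255
base 4: 255 = 3·4^3 + 3·4^2 + 3·4 + 3; at 5: 3·5^3 + 3·5^2 + 3·5 + 3 = 468; next = 467

212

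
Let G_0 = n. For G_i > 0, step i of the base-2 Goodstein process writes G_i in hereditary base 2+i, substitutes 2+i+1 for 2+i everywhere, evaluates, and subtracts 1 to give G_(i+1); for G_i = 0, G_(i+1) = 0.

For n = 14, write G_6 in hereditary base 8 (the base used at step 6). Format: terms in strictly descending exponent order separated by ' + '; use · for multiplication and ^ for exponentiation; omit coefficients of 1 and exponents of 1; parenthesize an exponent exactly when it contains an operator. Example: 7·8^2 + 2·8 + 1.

8^(8 + 1) + 5·8^5 + 5·8^4 + 5·8^3 + 5·8^2 + 5·8 + 3

[0] 14 ≡ 2^(2 + 1) + 2^2 + 2 (base 2). Lift 3: 111. −1: 110.
[1] 110 ≡ 3^(3 + 1) + 3^3 + 2 (base 3). Lift 4: 1282. −1: 1281.
[2] 1281 ≡ 4^(4 + 1) + 4^4 + 1 (base 4). Lift 5: 18751. −1: 18750.
[3] 18750 ≡ 5^(5 + 1) + 5^5 (base 5). Lift 6: 326592. −1: 326591.
[4] 326591 ≡ 6^(6 + 1) + 5·6^5 + 5·6^4 + 5·6^3 + 5·6^2 + 5·6 + 5 (base 6). Lift 7: 5862841. −1: 5862840.
[5] 5862840 ≡ 7^(7 + 1) + 5·7^5 + 5·7^4 + 5·7^3 + 5·7^2 + 5·7 + 4 (base 7). Lift 8: 134404972. −1: 134404971.
[6] 134404971 ≡ 8^(8 + 1) + 5·8^5 + 5·8^4 + 5·8^3 + 5·8^2 + 5·8 + 3 (base 8). Lift 9: 3487116549. −1: 3487116548.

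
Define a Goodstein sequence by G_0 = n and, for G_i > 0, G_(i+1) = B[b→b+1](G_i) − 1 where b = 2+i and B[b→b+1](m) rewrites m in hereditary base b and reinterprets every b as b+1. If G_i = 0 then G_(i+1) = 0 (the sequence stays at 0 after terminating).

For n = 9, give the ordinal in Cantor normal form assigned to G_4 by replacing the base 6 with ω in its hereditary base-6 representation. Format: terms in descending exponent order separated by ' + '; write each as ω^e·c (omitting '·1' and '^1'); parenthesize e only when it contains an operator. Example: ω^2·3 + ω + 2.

ω^ω·3 + ω^3·3 + ω^2·3 + ω·3 + 1

step 0: 9 = 2^(2 + 1) + 1; sub 3 for 2: 3^(3 + 1) + 1; = 82; G_1 = 82−1 = 81
step 1: 81 = 3^(3 + 1); sub 4 for 3: 4^(4 + 1); = 1024; G_2 = 1024−1 = 1023
step 2: 1023 = 3·4^4 + 3·4^3 + 3·4^2 + 3·4 + 3; sub 5 for 4: 3·5^5 + 3·5^3 + 3·5^2 + 3·5 + 3; = 9843; G_3 = 9843−1 = 9842
step 3: 9842 = 3·5^5 + 3·5^3 + 3·5^2 + 3·5 + 2; sub 6 for 5: 3·6^6 + 3·6^3 + 3·6^2 + 3·6 + 2; = 140744; G_4 = 140744−1 = 140743
step 4: 140743 = 3·6^6 + 3·6^3 + 3·6^2 + 3·6 + 1; sub 7 for 6: 3·7^7 + 3·7^3 + 3·7^2 + 3·7 + 1; = 2471827; G_5 = 2471827−1 = 2471826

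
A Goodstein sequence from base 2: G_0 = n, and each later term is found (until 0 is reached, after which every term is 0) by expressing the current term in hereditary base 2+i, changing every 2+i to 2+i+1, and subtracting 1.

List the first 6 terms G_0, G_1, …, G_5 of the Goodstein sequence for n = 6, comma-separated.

(0) 6|_2 = 2^2 + 2 ↦ 3^3 + 3|_3 = 30 ⇒ 29
(1) 29|_3 = 3^3 + 2 ↦ 4^4 + 2|_4 = 258 ⇒ 257
(2) 257|_4 = 4^4 + 1 ↦ 5^5 + 1|_5 = 3126 ⇒ 3125
(3) 3125|_5 = 5^5 ↦ 6^6|_6 = 46656 ⇒ 46655
(4) 46655|_6 = 5·6^5 + 5·6^4 + 5·6^3 + 5·6^2 + 5·6 + 5 ↦ 5·7^5 + 5·7^4 + 5·7^3 + 5·7^2 + 5·7 + 5|_7 = 98040 ⇒ 98039

6, 29, 257, 3125, 46655, 98039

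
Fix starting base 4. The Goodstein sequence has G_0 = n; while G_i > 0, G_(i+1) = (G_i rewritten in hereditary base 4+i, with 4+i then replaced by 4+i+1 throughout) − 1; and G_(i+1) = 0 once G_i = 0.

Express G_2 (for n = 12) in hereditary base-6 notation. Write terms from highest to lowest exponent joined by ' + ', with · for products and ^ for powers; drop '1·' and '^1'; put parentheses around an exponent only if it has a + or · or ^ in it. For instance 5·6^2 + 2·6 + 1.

step 0: 12 = 3·4; sub 5 for 4: 3·5; = 15; G_1 = 15−1 = 14
step 1: 14 = 2·5 + 4; sub 6 for 5: 2·6 + 4; = 16; G_2 = 16−1 = 15
step 2: 15 = 2·6 + 3; sub 7 for 6: 2·7 + 3; = 17; G_3 = 17−1 = 16

2·6 + 3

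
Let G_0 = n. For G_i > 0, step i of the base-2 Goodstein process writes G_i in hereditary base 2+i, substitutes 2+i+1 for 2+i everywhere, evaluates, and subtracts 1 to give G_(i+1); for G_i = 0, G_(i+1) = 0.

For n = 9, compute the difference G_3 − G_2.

8819

i=0: 9 = 2^(2 + 1) + 1 (b=2); 2→3: 3^(3 + 1) + 1 = 82; 82−1 = 81
i=1: 81 = 3^(3 + 1) (b=3); 3→4: 4^(4 + 1) = 1024; 1024−1 = 1023
i=2: 1023 = 3·4^4 + 3·4^3 + 3·4^2 + 3·4 + 3 (b=4); 4→5: 3·5^5 + 3·5^3 + 3·5^2 + 3·5 + 3 = 9843; 9843−1 = 9842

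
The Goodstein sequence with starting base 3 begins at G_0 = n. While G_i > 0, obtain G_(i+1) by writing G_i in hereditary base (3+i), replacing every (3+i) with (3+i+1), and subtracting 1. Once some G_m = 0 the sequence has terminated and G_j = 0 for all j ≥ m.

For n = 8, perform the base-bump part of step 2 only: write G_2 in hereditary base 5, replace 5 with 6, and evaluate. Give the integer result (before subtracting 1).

12

8 —HB3→ 2·3 + 2 —bump→ 2·4 + 2 = 10 —(−1)→ 9
9 —HB4→ 2·4 + 1 —bump→ 2·5 + 1 = 11 —(−1)→ 10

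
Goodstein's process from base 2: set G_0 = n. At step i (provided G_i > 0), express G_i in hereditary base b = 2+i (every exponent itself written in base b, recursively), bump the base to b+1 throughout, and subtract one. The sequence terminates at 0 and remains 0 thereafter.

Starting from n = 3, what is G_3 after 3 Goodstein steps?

2

(0) 3|_2 = 2 + 1 ↦ 3 + 1|_3 = 4 ⇒ 3
(1) 3|_3 = 3 ↦ 4|_4 = 4 ⇒ 3
(2) 3|_4 = 3 ↦ 3|_5 = 3 ⇒ 2
(3) 2|_5 = 2 ↦ 2|_6 = 2 ⇒ 1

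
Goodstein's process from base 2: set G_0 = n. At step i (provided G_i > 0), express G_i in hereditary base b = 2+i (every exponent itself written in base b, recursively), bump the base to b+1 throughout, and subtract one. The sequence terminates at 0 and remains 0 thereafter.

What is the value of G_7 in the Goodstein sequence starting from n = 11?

step 0: 11 = 2^(2 + 1) + 2 + 1; sub 3 for 2: 3^(3 + 1) + 3 + 1; = 85; G_1 = 85−1 = 84
step 1: 84 = 3^(3 + 1) + 3; sub 4 for 3: 4^(4 + 1) + 4; = 1028; G_2 = 1028−1 = 1027
step 2: 1027 = 4^(4 + 1) + 3; sub 5 for 4: 5^(5 + 1) + 3; = 15628; G_3 = 15628−1 = 15627
step 3: 15627 = 5^(5 + 1) + 2; sub 6 for 5: 6^(6 + 1) + 2; = 279938; G_4 = 279938−1 = 279937
step 4: 279937 = 6^(6 + 1) + 1; sub 7 for 6: 7^(7 + 1) + 1; = 5764802; G_5 = 5764802−1 = 5764801
step 5: 5764801 = 7^(7 + 1); sub 8 for 7: 8^(8 + 1); = 134217728; G_6 = 134217728−1 = 134217727
step 6: 134217727 = 7·8^8 + 7·8^7 + 7·8^6 + 7·8^5 + 7·8^4 + 7·8^3 + 7·8^2 + 7·8 + 7; sub 9 for 8: 7·9^9 + 7·9^7 + 7·9^6 + 7·9^5 + 7·9^4 + 7·9^3 + 7·9^2 + 7·9 + 7; = 2749609303; G_7 = 2749609303−1 = 2749609302

2749609302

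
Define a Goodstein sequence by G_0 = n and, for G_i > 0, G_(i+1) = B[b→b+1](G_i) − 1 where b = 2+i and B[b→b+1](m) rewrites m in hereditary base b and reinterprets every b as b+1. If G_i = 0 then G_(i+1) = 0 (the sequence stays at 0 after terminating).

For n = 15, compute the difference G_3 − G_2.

base 2: 15 = 2^(2 + 1) + 2^2 + 2 + 1; at 3: 3^(3 + 1) + 3^3 + 3 + 1 = 112; next = 111
base 3: 111 = 3^(3 + 1) + 3^3 + 3; at 4: 4^(4 + 1) + 4^4 + 4 = 1284; next = 1283
base 4: 1283 = 4^(4 + 1) + 4^4 + 3; at 5: 5^(5 + 1) + 5^5 + 3 = 18753; next = 18752

17469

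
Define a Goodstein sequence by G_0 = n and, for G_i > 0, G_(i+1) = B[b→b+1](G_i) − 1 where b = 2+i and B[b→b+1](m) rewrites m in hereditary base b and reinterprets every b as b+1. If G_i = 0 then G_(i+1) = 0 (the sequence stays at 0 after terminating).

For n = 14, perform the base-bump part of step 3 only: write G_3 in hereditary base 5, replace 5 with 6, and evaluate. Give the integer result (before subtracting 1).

326592

step 0: 14 = 2^(2 + 1) + 2^2 + 2; sub 3 for 2: 3^(3 + 1) + 3^3 + 3; = 111; G_1 = 111−1 = 110
step 1: 110 = 3^(3 + 1) + 3^3 + 2; sub 4 for 3: 4^(4 + 1) + 4^4 + 2; = 1282; G_2 = 1282−1 = 1281
step 2: 1281 = 4^(4 + 1) + 4^4 + 1; sub 5 for 4: 5^(5 + 1) + 5^5 + 1; = 18751; G_3 = 18751−1 = 18750
step 3: 18750 = 5^(5 + 1) + 5^5; sub 6 for 5: 6^(6 + 1) + 6^6; = 326592; G_4 = 326592−1 = 326591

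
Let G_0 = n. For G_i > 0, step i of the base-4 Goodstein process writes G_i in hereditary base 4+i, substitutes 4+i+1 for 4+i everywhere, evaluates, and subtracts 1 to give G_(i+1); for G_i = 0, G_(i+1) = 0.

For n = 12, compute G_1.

G_0=12  [base 4] 3·4  →[4↦5]→  3·5 = 15  −1 ⇒ G_1=14
G_1=14  [base 5] 2·5 + 4  →[5↦6]→  2·6 + 4 = 16  −1 ⇒ G_2=15

14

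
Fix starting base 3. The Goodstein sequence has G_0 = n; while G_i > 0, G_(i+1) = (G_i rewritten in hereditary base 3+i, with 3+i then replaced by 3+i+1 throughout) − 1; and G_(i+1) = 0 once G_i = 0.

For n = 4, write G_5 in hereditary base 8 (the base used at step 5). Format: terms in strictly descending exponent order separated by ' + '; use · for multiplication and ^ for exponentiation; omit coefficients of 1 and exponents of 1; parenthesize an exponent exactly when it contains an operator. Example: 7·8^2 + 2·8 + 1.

[0] 4 ≡ 3 + 1 (base 3). Lift 4: 5. −1: 4.
[1] 4 ≡ 4 (base 4). Lift 5: 5. −1: 4.
[2] 4 ≡ 4 (base 5). Lift 6: 4. −1: 3.
[3] 3 ≡ 3 (base 6). Lift 7: 3. −1: 2.
[4] 2 ≡ 2 (base 7). Lift 8: 2. −1: 1.
[5] 1 ≡ 1 (base 8). Lift 9: 1. −1: 0.

1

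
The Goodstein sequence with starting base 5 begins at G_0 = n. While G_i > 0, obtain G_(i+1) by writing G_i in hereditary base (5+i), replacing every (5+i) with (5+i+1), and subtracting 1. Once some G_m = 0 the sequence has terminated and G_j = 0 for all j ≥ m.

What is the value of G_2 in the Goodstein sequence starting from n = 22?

G_0 = 22. HB_5(22) = 4·5 + 2. Bump = 26. G_1 = 25.
G_1 = 25. HB_6(25) = 4·6 + 1. Bump = 29. G_2 = 28.
G_2 = 28. HB_7(28) = 4·7. Bump = 32. G_3 = 31.

28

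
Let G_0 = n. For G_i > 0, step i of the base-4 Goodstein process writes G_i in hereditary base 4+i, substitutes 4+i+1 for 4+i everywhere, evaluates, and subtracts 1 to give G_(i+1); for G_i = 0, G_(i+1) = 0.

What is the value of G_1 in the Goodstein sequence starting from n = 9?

10

G_0=9  [base 4] 2·4 + 1  →[4↦5]→  2·5 + 1 = 11  −1 ⇒ G_1=10
G_1=10  [base 5] 2·5  →[5↦6]→  2·6 = 12  −1 ⇒ G_2=11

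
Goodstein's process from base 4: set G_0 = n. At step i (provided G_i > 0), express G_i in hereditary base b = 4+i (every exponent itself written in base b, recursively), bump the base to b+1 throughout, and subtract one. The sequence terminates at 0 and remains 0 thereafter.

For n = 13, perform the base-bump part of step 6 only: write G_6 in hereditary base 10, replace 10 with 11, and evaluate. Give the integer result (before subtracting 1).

23

G_0=13  [base 4] 3·4 + 1  →[4↦5]→  3·5 + 1 = 16  −1 ⇒ G_1=15
G_1=15  [base 5] 3·5  →[5↦6]→  3·6 = 18  −1 ⇒ G_2=17
G_2=17  [base 6] 2·6 + 5  →[6↦7]→  2·7 + 5 = 19  −1 ⇒ G_3=18
G_3=18  [base 7] 2·7 + 4  →[7↦8]→  2·8 + 4 = 20  −1 ⇒ G_4=19
G_4=19  [base 8] 2·8 + 3  →[8↦9]→  2·9 + 3 = 21  −1 ⇒ G_5=20
G_5=20  [base 9] 2·9 + 2  →[9↦10]→  2·10 + 2 = 22  −1 ⇒ G_6=21
G_6=21  [base 10] 2·10 + 1  →[10↦11]→  2·11 + 1 = 23  −1 ⇒ G_7=22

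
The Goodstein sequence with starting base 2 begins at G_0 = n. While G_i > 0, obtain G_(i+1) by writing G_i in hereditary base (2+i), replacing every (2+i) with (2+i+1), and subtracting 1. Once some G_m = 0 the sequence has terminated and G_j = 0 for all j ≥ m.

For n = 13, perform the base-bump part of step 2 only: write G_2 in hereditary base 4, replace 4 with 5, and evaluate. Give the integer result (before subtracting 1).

(0) 13|_2 = 2^(2 + 1) + 2^2 + 1 ↦ 3^(3 + 1) + 3^3 + 1|_3 = 109 ⇒ 108
(1) 108|_3 = 3^(3 + 1) + 3^3 ↦ 4^(4 + 1) + 4^4|_4 = 1280 ⇒ 1279
(2) 1279|_4 = 4^(4 + 1) + 3·4^3 + 3·4^2 + 3·4 + 3 ↦ 5^(5 + 1) + 3·5^3 + 3·5^2 + 3·5 + 3|_5 = 16093 ⇒ 16092

16093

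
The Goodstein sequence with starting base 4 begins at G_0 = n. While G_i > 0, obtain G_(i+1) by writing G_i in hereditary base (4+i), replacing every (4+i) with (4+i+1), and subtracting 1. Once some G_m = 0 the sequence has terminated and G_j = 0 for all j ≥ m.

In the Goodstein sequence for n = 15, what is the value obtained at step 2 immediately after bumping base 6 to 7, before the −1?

22

(0) 15|_4 = 3·4 + 3 ↦ 3·5 + 3|_5 = 18 ⇒ 17
(1) 17|_5 = 3·5 + 2 ↦ 3·6 + 2|_6 = 20 ⇒ 19
(2) 19|_6 = 3·6 + 1 ↦ 3·7 + 1|_7 = 22 ⇒ 21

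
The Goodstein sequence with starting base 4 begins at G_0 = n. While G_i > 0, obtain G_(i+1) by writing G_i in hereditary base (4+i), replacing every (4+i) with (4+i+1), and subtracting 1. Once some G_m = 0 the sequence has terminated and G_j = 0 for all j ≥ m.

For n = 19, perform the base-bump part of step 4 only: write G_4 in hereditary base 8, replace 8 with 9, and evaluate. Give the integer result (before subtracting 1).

70

i=0: 19 = 4^2 + 3 (b=4); 4→5: 5^2 + 3 = 28; 28−1 = 27
i=1: 27 = 5^2 + 2 (b=5); 5→6: 6^2 + 2 = 38; 38−1 = 37
i=2: 37 = 6^2 + 1 (b=6); 6→7: 7^2 + 1 = 50; 50−1 = 49
i=3: 49 = 7^2 (b=7); 7→8: 8^2 = 64; 64−1 = 63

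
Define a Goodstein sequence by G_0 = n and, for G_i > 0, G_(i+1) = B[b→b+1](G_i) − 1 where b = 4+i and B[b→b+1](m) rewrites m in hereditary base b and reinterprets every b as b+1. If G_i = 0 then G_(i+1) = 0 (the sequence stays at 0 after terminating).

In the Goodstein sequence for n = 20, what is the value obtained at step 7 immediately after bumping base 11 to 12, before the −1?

116

G_0=20  [base 4] 4^2 + 4  →[4↦5]→  5^2 + 5 = 30  −1 ⇒ G_1=29
G_1=29  [base 5] 5^2 + 4  →[5↦6]→  6^2 + 4 = 40  −1 ⇒ G_2=39
G_2=39  [base 6] 6^2 + 3  →[6↦7]→  7^2 + 3 = 52  −1 ⇒ G_3=51
G_3=51  [base 7] 7^2 + 2  →[7↦8]→  8^2 + 2 = 66  −1 ⇒ G_4=65
G_4=65  [base 8] 8^2 + 1  →[8↦9]→  9^2 + 1 = 82  −1 ⇒ G_5=81
G_5=81  [base 9] 9^2  →[9↦10]→  10^2 = 100  −1 ⇒ G_6=99
G_6=99  [base 10] 9·10 + 9  →[10↦11]→  9·11 + 9 = 108  −1 ⇒ G_7=107
G_7=107  [base 11] 9·11 + 8  →[11↦12]→  9·12 + 8 = 116  −1 ⇒ G_8=115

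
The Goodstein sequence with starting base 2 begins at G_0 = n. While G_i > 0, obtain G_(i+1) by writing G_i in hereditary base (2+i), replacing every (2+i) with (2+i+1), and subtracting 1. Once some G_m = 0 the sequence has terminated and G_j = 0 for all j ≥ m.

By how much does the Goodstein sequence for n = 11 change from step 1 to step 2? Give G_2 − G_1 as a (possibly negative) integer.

11 —HB2→ 2^(2 + 1) + 2 + 1 —bump→ 3^(3 + 1) + 3 + 1 = 85 —(−1)→ 84
84 —HB3→ 3^(3 + 1) + 3 —bump→ 4^(4 + 1) + 4 = 1028 —(−1)→ 1027

943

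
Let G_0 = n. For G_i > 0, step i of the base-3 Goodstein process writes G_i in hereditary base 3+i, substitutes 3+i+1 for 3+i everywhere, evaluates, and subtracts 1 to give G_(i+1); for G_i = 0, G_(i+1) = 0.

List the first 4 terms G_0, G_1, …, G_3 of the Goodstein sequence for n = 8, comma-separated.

8 —HB3→ 2·3 + 2 —bump→ 2·4 + 2 = 10 —(−1)→ 9
9 —HB4→ 2·4 + 1 —bump→ 2·5 + 1 = 11 —(−1)→ 10
10 —HB5→ 2·5 —bump→ 2·6 = 12 —(−1)→ 11

8, 9, 10, 11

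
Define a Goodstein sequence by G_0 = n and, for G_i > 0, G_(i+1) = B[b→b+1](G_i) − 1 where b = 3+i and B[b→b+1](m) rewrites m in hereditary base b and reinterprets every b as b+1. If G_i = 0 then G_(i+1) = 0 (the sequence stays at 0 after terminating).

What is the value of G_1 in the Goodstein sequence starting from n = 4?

4

base 3: 4 = 3 + 1; at 4: 4 + 1 = 5; next = 4
base 4: 4 = 4; at 5: 5 = 5; next = 4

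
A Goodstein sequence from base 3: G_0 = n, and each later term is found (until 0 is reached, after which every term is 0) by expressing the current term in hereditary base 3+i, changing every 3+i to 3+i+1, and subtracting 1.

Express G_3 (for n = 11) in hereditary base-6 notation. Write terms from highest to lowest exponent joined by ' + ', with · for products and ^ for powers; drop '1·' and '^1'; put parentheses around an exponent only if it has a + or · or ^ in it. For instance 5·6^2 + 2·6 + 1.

G_0=11  [base 3] 3^2 + 2  →[3↦4]→  4^2 + 2 = 18  −1 ⇒ G_1=17
G_1=17  [base 4] 4^2 + 1  →[4↦5]→  5^2 + 1 = 26  −1 ⇒ G_2=25
G_2=25  [base 5] 5^2  →[5↦6]→  6^2 = 36  −1 ⇒ G_3=35
G_3=35  [base 6] 5·6 + 5  →[6↦7]→  5·7 + 5 = 40  −1 ⇒ G_4=39

5·6 + 5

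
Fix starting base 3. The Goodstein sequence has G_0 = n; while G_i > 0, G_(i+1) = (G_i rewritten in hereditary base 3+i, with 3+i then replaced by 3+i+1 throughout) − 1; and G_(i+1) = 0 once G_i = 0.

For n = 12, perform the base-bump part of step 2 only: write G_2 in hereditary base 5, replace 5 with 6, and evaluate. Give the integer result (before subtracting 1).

i=0: 12 = 3^2 + 3 (b=3); 3→4: 4^2 + 4 = 20; 20−1 = 19
i=1: 19 = 4^2 + 3 (b=4); 4→5: 5^2 + 3 = 28; 28−1 = 27
i=2: 27 = 5^2 + 2 (b=5); 5→6: 6^2 + 2 = 38; 38−1 = 37

38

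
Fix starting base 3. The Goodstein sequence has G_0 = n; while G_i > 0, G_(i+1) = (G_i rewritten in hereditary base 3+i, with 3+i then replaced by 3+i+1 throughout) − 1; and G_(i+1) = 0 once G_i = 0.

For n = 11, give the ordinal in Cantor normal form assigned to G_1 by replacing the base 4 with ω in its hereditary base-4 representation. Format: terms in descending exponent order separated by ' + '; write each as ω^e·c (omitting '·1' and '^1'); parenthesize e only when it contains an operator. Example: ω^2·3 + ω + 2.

G_0 = 11. HB_3(11) = 3^2 + 2. Bump = 18. G_1 = 17.
G_1 = 17. HB_4(17) = 4^2 + 1. Bump = 26. G_2 = 25.

ω^2 + 1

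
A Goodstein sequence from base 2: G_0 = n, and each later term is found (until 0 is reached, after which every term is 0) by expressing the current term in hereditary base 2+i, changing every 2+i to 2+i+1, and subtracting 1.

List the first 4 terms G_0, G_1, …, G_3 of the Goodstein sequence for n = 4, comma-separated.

4, 26, 41, 60

base 2: 4 = 2^2; at 3: 3^3 = 27; next = 26
base 3: 26 = 2·3^2 + 2·3 + 2; at 4: 2·4^2 + 2·4 + 2 = 42; next = 41
base 4: 41 = 2·4^2 + 2·4 + 1; at 5: 2·5^2 + 2·5 + 1 = 61; next = 60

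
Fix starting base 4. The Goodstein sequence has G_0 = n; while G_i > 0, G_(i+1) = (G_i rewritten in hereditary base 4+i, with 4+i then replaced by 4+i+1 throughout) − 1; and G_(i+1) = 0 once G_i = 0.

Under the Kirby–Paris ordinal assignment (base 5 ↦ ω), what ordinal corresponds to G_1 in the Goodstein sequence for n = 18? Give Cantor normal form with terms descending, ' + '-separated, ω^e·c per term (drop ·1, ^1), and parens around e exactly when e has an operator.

ω^2 + 1

G_0=18  [base 4] 4^2 + 2  →[4↦5]→  5^2 + 2 = 27  −1 ⇒ G_1=26
G_1=26  [base 5] 5^2 + 1  →[5↦6]→  6^2 + 1 = 37  −1 ⇒ G_2=36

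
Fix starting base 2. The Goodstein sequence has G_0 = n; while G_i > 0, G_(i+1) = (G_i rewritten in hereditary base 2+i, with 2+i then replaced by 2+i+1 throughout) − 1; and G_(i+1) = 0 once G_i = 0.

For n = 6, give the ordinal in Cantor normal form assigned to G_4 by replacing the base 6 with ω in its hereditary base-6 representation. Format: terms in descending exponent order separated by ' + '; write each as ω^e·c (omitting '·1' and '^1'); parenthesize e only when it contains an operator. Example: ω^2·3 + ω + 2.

ω^5·5 + ω^4·5 + ω^3·5 + ω^2·5 + ω·5 + 5

(0) 6|_2 = 2^2 + 2 ↦ 3^3 + 3|_3 = 30 ⇒ 29
(1) 29|_3 = 3^3 + 2 ↦ 4^4 + 2|_4 = 258 ⇒ 257
(2) 257|_4 = 4^4 + 1 ↦ 5^5 + 1|_5 = 3126 ⇒ 3125
(3) 3125|_5 = 5^5 ↦ 6^6|_6 = 46656 ⇒ 46655
(4) 46655|_6 = 5·6^5 + 5·6^4 + 5·6^3 + 5·6^2 + 5·6 + 5 ↦ 5·7^5 + 5·7^4 + 5·7^3 + 5·7^2 + 5·7 + 5|_7 = 98040 ⇒ 98039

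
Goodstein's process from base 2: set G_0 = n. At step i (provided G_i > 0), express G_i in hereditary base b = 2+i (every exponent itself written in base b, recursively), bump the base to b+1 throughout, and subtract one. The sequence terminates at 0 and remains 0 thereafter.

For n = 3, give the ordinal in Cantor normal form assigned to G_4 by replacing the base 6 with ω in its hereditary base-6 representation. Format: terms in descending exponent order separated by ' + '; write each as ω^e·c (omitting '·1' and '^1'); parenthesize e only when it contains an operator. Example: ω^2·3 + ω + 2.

base 2: 3 = 2 + 1; at 3: 3 + 1 = 4; next = 3
base 3: 3 = 3; at 4: 4 = 4; next = 3
base 4: 3 = 3; at 5: 3 = 3; next = 2
base 5: 2 = 2; at 6: 2 = 2; next = 1
base 6: 1 = 1; at 7: 1 = 1; next = 0

1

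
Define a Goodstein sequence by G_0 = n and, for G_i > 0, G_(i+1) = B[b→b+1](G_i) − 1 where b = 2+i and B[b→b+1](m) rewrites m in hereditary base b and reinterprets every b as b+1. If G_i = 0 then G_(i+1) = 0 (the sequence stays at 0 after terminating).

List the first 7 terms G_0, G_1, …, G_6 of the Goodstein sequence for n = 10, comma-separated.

base 2: 10 = 2^(2 + 1) + 2; at 3: 3^(3 + 1) + 3 = 84; next = 83
base 3: 83 = 3^(3 + 1) + 2; at 4: 4^(4 + 1) + 2 = 1026; next = 1025
base 4: 1025 = 4^(4 + 1) + 1; at 5: 5^(5 + 1) + 1 = 15626; next = 15625
base 5: 15625 = 5^(5 + 1); at 6: 6^(6 + 1) = 279936; next = 279935
base 6: 279935 = 5·6^6 + 5·6^5 + 5·6^4 + 5·6^3 + 5·6^2 + 5·6 + 5; at 7: 5·7^7 + 5·7^5 + 5·7^4 + 5·7^3 + 5·7^2 + 5·7 + 5 = 4215755; next = 4215754
base 7: 4215754 = 5·7^7 + 5·7^5 + 5·7^4 + 5·7^3 + 5·7^2 + 5·7 + 4; at 8: 5·8^8 + 5·8^5 + 5·8^4 + 5·8^3 + 5·8^2 + 5·8 + 4 = 84073324; next = 84073323

10, 83, 1025, 15625, 279935, 4215754, 84073323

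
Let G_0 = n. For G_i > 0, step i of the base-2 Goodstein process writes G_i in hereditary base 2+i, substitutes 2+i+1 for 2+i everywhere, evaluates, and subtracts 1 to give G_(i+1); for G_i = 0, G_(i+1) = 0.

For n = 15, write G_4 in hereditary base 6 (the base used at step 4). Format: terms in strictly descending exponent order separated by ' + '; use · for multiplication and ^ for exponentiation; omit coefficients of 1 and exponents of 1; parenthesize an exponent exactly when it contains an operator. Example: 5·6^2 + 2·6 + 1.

(0) 15|_2 = 2^(2 + 1) + 2^2 + 2 + 1 ↦ 3^(3 + 1) + 3^3 + 3 + 1|_3 = 112 ⇒ 111
(1) 111|_3 = 3^(3 + 1) + 3^3 + 3 ↦ 4^(4 + 1) + 4^4 + 4|_4 = 1284 ⇒ 1283
(2) 1283|_4 = 4^(4 + 1) + 4^4 + 3 ↦ 5^(5 + 1) + 5^5 + 3|_5 = 18753 ⇒ 18752
(3) 18752|_5 = 5^(5 + 1) + 5^5 + 2 ↦ 6^(6 + 1) + 6^6 + 2|_6 = 326594 ⇒ 326593
(4) 326593|_6 = 6^(6 + 1) + 6^6 + 1 ↦ 7^(7 + 1) + 7^7 + 1|_7 = 6588345 ⇒ 6588344

6^(6 + 1) + 6^6 + 1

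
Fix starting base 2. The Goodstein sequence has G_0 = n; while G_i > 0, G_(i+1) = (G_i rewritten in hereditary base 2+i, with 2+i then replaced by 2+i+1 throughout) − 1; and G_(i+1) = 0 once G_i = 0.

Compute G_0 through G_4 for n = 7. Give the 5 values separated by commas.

7, 30, 259, 3127, 46657

(0) 7|_2 = 2^2 + 2 + 1 ↦ 3^3 + 3 + 1|_3 = 31 ⇒ 30
(1) 30|_3 = 3^3 + 3 ↦ 4^4 + 4|_4 = 260 ⇒ 259
(2) 259|_4 = 4^4 + 3 ↦ 5^5 + 3|_5 = 3128 ⇒ 3127
(3) 3127|_5 = 5^5 + 2 ↦ 6^6 + 2|_6 = 46658 ⇒ 46657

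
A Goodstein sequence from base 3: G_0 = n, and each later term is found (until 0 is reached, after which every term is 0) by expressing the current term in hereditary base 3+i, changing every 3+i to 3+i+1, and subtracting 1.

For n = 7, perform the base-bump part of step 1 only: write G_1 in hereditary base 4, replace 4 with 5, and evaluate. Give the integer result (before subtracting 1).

i=0: 7 = 2·3 + 1 (b=3); 3→4: 2·4 + 1 = 9; 9−1 = 8
i=1: 8 = 2·4 (b=4); 4→5: 2·5 = 10; 10−1 = 9

10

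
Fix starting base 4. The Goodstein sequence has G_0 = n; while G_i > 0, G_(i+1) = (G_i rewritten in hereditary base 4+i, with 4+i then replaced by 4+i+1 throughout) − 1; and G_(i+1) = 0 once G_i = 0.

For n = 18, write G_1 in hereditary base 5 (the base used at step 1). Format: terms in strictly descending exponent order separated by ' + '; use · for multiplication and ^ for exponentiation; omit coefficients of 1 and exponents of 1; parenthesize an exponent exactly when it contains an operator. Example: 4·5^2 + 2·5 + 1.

base 4: 18 = 4^2 + 2; at 5: 5^2 + 2 = 27; next = 26
base 5: 26 = 5^2 + 1; at 6: 6^2 + 1 = 37; next = 36

5^2 + 1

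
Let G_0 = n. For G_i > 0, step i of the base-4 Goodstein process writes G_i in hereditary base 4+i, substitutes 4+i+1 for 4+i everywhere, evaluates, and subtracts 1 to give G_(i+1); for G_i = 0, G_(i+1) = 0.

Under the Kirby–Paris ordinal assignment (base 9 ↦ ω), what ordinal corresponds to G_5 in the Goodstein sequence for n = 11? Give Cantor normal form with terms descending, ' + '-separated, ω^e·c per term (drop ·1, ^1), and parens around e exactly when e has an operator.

step 0: 11 = 2·4 + 3; sub 5 for 4: 2·5 + 3; = 13; G_1 = 13−1 = 12
step 1: 12 = 2·5 + 2; sub 6 for 5: 2·6 + 2; = 14; G_2 = 14−1 = 13
step 2: 13 = 2·6 + 1; sub 7 for 6: 2·7 + 1; = 15; G_3 = 15−1 = 14
step 3: 14 = 2·7; sub 8 for 7: 2·8; = 16; G_4 = 16−1 = 15
step 4: 15 = 8 + 7; sub 9 for 8: 9 + 7; = 16; G_5 = 16−1 = 15
step 5: 15 = 9 + 6; sub 10 for 9: 10 + 6; = 16; G_6 = 16−1 = 15

ω + 6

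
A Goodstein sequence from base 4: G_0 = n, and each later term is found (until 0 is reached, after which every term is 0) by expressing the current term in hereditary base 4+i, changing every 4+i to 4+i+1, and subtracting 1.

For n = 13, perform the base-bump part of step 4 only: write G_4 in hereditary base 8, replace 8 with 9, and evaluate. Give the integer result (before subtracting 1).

21

G_0 = 13. HB_4(13) = 3·4 + 1. Bump = 16. G_1 = 15.
G_1 = 15. HB_5(15) = 3·5. Bump = 18. G_2 = 17.
G_2 = 17. HB_6(17) = 2·6 + 5. Bump = 19. G_3 = 18.
G_3 = 18. HB_7(18) = 2·7 + 4. Bump = 20. G_4 = 19.
G_4 = 19. HB_8(19) = 2·8 + 3. Bump = 21. G_5 = 20.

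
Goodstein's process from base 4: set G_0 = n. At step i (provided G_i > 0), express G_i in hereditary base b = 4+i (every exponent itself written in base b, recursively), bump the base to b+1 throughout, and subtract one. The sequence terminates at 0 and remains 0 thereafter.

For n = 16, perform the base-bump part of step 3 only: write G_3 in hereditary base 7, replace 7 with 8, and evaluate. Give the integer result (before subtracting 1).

34

(0) 16|_4 = 4^2 ↦ 5^2|_5 = 25 ⇒ 24
(1) 24|_5 = 4·5 + 4 ↦ 4·6 + 4|_6 = 28 ⇒ 27
(2) 27|_6 = 4·6 + 3 ↦ 4·7 + 3|_7 = 31 ⇒ 30
(3) 30|_7 = 4·7 + 2 ↦ 4·8 + 2|_8 = 34 ⇒ 33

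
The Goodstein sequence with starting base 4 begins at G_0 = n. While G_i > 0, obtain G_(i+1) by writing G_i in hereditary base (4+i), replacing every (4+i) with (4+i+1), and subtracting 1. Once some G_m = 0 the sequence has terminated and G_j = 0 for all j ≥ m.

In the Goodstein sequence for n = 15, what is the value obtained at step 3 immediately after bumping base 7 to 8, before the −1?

step 0: 15 = 3·4 + 3; sub 5 for 4: 3·5 + 3; = 18; G_1 = 18−1 = 17
step 1: 17 = 3·5 + 2; sub 6 for 5: 3·6 + 2; = 20; G_2 = 20−1 = 19
step 2: 19 = 3·6 + 1; sub 7 for 6: 3·7 + 1; = 22; G_3 = 22−1 = 21
step 3: 21 = 3·7; sub 8 for 7: 3·8; = 24; G_4 = 24−1 = 23

24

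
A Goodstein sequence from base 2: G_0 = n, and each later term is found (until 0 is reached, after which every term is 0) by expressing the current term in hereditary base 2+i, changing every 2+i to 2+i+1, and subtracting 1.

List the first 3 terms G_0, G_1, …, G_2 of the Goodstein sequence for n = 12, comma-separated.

G_0 = 12. HB_2(12) = 2^(2 + 1) + 2^2. Bump = 108. G_1 = 107.
G_1 = 107. HB_3(107) = 3^(3 + 1) + 2·3^2 + 2·3 + 2. Bump = 1066. G_2 = 1065.

12, 107, 1065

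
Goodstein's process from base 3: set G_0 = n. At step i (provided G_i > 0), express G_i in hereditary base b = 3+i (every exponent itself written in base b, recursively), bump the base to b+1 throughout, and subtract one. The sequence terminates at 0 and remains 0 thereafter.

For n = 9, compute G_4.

21

(0) 9|_3 = 3^2 ↦ 4^2|_4 = 16 ⇒ 15
(1) 15|_4 = 3·4 + 3 ↦ 3·5 + 3|_5 = 18 ⇒ 17
(2) 17|_5 = 3·5 + 2 ↦ 3·6 + 2|_6 = 20 ⇒ 19
(3) 19|_6 = 3·6 + 1 ↦ 3·7 + 1|_7 = 22 ⇒ 21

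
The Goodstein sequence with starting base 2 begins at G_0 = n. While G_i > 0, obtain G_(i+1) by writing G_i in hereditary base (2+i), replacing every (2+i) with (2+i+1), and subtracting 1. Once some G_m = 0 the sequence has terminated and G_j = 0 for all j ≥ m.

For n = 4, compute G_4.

83

G_0=4  [base 2] 2^2  →[2↦3]→  3^3 = 27  −1 ⇒ G_1=26
G_1=26  [base 3] 2·3^2 + 2·3 + 2  →[3↦4]→  2·4^2 + 2·4 + 2 = 42  −1 ⇒ G_2=41
G_2=41  [base 4] 2·4^2 + 2·4 + 1  →[4↦5]→  2·5^2 + 2·5 + 1 = 61  −1 ⇒ G_3=60
G_3=60  [base 5] 2·5^2 + 2·5  →[5↦6]→  2·6^2 + 2·6 = 84  −1 ⇒ G_4=83
G_4=83  [base 6] 2·6^2 + 6 + 5  →[6↦7]→  2·7^2 + 7 + 5 = 110  −1 ⇒ G_5=109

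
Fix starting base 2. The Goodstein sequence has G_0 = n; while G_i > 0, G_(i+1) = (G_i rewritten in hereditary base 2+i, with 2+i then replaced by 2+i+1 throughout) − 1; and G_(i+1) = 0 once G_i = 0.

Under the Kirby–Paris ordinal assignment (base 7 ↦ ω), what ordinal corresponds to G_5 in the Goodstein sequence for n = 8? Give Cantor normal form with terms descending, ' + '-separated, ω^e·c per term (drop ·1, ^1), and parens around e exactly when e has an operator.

ω^ω·2 + ω^2·2 + ω + 4

(0) 8|_2 = 2^(2 + 1) ↦ 3^(3 + 1)|_3 = 81 ⇒ 80
(1) 80|_3 = 2·3^3 + 2·3^2 + 2·3 + 2 ↦ 2·4^4 + 2·4^2 + 2·4 + 2|_4 = 554 ⇒ 553
(2) 553|_4 = 2·4^4 + 2·4^2 + 2·4 + 1 ↦ 2·5^5 + 2·5^2 + 2·5 + 1|_5 = 6311 ⇒ 6310
(3) 6310|_5 = 2·5^5 + 2·5^2 + 2·5 ↦ 2·6^6 + 2·6^2 + 2·6|_6 = 93396 ⇒ 93395
(4) 93395|_6 = 2·6^6 + 2·6^2 + 6 + 5 ↦ 2·7^7 + 2·7^2 + 7 + 5|_7 = 1647196 ⇒ 1647195
(5) 1647195|_7 = 2·7^7 + 2·7^2 + 7 + 4 ↦ 2·8^8 + 2·8^2 + 8 + 4|_8 = 33554572 ⇒ 33554571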